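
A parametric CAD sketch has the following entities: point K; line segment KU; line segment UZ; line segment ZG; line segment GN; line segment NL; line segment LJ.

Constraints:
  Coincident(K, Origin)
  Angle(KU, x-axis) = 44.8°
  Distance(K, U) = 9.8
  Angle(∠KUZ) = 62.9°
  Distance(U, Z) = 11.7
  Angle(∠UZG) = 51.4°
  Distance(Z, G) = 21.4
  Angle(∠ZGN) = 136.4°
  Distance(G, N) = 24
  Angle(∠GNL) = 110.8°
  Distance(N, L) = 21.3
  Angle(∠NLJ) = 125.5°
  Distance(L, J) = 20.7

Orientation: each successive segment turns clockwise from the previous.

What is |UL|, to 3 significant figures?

35.6

∠ZGN = 136.4° gives GN at 116° from the x-axis; with |GN| = 24.0, N = (-19.8, 25.1). ∠GNL = 110.8° gives NL at 46.3° from the x-axis; with |NL| = 21.3, L = (-5.10, 40.5). Then |UL| = |L − U| = 35.6.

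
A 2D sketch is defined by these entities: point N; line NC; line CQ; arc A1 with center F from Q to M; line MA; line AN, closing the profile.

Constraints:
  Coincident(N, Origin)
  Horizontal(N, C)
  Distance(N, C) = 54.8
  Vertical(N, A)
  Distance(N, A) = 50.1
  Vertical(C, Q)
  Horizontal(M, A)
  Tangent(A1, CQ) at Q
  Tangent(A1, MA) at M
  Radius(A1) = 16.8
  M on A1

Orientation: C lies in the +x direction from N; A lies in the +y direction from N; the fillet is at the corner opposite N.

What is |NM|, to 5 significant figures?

62.881

The virtual corner opposite N is at (54.800, 50.100). A1 meets CQ tangentially, so FQ is at right angles to CQ and the tangent condition forces FM to be normal to MA, with radius 16.8, so the center F sits 16.8 in from both sides at F = (38.000, 33.300). That places the tangent points at Q = (54.800, 33.300) on CQ and M = (38.000, 50.100) on MA. Then |NM| = |M − N| = 62.881.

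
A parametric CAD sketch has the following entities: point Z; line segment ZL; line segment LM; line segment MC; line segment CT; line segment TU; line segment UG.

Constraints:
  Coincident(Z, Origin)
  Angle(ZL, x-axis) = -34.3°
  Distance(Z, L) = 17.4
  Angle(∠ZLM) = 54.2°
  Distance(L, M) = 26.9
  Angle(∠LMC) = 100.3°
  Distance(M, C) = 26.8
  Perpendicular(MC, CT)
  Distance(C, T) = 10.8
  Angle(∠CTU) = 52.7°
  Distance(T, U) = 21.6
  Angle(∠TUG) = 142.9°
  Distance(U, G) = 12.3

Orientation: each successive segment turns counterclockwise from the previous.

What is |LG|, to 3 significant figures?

42.1

∠CTU = 52.7° gives TU at 28.5° from the x-axis; with |TU| = 21.6, U = (4.52, 20.8). ∠TUG = 142.9° gives UG at 65.6° from the x-axis; with |UG| = 12.3, G = (9.60, 32.0). Then |LG| = |G − L| = 42.1.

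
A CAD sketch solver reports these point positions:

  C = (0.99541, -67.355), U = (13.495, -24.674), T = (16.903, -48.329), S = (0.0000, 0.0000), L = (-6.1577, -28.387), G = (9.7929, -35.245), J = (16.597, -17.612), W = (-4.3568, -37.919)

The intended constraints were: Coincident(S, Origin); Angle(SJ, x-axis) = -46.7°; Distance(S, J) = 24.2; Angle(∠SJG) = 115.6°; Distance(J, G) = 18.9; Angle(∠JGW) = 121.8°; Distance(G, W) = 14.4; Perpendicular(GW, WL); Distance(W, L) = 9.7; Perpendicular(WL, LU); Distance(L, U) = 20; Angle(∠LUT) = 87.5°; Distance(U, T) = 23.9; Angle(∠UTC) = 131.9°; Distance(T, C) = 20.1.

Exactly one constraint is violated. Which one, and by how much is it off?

Distance(T, C) = 20.1 — off by 4.70.

S = (0.00, 0.00) ✓; SJ at -46.70° ✓; |SJ| = 24.20 ✓; ∠SJG = 115.6° ✓; |JG| = 18.90 ✓; ∠JGW = 121.8° ✓; |GW| = 14.40 ✓; ∠(GW, WL) = 90.00° ✓; |WL| = 9.701 ✓; ∠(WL, LU) = 90.00° ✓; |LU| = 20.00 ✓; ∠LUT = 87.50° ✓; |UT| = 23.90 ✓; ∠UTC = 131.9° ✓; |TC| = 24.80 ✗.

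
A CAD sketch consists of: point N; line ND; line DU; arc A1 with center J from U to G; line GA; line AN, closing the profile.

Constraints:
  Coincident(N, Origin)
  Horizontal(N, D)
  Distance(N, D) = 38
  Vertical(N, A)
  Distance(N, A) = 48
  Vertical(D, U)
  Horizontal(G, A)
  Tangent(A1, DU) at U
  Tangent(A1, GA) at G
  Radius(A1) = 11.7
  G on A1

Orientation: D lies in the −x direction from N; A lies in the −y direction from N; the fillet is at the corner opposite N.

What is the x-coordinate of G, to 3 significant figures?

-26.3

The virtual corner opposite N is at (-38.0, -48.0). Tangency of A1 to DU means the radius JU is perpendicular to DU and A1 meets GA tangentially, so JG is at right angles to GA, with radius 11.7, so the center J sits 11.7 in from both sides at J = (-26.3, -36.3). That places the tangent points at U = (-38.0, -36.3) on DU and G = (-26.3, -48.0) on GA. So G.x = -26.3.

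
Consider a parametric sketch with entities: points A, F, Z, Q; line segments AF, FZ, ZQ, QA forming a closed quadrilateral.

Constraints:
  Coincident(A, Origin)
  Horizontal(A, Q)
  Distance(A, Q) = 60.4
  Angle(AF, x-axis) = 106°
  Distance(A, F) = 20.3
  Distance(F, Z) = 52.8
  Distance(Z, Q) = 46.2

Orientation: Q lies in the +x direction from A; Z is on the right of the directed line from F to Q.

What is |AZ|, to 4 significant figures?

33.66

Checks: |FZ| = 52.80 ✓; |ZQ| = 46.20 ✓.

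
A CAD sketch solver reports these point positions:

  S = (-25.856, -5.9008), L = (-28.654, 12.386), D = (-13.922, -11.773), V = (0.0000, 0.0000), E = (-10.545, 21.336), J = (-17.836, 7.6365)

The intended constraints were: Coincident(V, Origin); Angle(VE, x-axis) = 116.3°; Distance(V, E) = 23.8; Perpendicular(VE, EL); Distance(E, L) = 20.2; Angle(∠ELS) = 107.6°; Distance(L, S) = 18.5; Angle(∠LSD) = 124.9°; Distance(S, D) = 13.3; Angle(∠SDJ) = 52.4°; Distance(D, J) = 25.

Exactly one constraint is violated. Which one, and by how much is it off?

Distance(D, J) = 25 — off by 5.20.

V = (0.00, 0.00) ✓; VE at 116.3° ✓; |VE| = 23.80 ✓; ∠(VE, EL) = 90.00° ✓; |EL| = 20.20 ✓; ∠ELS = 107.6° ✓; |LS| = 18.50 ✓; ∠LSD = 124.9° ✓; |SD| = 13.30 ✓; ∠SDJ = 52.40° ✓; |DJ| = 19.80 ✗.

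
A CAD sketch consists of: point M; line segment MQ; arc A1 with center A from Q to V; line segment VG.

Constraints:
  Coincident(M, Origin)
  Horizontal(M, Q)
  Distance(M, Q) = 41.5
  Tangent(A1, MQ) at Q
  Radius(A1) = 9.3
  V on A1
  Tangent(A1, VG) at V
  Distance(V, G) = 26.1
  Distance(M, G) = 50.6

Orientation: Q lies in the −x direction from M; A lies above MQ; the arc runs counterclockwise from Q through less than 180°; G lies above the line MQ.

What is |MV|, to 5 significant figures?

33.886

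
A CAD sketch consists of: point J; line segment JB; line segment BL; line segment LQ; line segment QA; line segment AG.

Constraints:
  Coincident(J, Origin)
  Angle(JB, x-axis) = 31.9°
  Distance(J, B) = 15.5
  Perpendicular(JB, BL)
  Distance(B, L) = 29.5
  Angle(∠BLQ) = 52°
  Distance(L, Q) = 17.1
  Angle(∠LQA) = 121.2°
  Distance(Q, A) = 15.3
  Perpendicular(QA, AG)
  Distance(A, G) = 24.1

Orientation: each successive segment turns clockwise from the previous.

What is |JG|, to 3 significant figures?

28.5

J is at the origin; JB runs at 31.9° with length 15.5, so B = (13.2, 8.19). The perpendicularity gives BL at right angles to JB, so BL runs at -58.1°; with |BL| = 29.5, L = (28.7, -16.9). ∠BLQ = 52.0° gives LQ at 174° from the x-axis; with |LQ| = 17.1, Q = (11.7, -15.0). ∠LQA = 121.2° gives QA at 115° from the x-axis; with |QA| = 15.3, A = (5.25, -1.18). QA is perpendicular to AG, so AG runs at 25.1°; with |AG| = 24.1, G = (27.1, 9.04). Then |JG| = |G − J| = 28.5.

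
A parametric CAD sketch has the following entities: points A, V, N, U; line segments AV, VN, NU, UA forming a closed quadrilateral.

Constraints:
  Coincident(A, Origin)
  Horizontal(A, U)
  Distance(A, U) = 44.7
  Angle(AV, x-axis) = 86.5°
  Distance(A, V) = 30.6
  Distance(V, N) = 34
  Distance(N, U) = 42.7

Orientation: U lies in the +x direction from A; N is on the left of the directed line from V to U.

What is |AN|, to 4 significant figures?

53.61

Checks: |VN| = 34.00 ✓; |NU| = 42.70 ✓.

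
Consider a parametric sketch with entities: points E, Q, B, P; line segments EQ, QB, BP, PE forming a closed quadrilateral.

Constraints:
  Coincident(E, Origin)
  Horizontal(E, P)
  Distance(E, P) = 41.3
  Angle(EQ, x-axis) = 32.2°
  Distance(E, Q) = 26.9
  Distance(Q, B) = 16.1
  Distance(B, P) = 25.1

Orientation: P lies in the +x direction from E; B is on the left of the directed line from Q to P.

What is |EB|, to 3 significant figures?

42.9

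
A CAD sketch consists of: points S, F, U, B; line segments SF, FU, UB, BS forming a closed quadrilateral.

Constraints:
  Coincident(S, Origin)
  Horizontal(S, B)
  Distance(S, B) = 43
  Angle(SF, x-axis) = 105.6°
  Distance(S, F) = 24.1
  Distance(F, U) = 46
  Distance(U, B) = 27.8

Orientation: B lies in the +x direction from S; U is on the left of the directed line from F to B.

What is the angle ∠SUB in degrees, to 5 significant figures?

62.594°

S is at the origin; S and B share the same y with |SB| = 43.0 and B in +x, so B = (43.0, 0). SF runs at 105.6° with |SF| = 24.1, so F = (-6.4810, 23.212). U is determined by |FU| = 46.0 and |UB| = 27.8 together: it lies at the intersection of circle(F, 46.0) and circle(B, 27.8). With |FB| = 54.655, the foot of the radical line on FB is 39.615 from F and the perpendicular offset is √(46.0² − 39.615²) = 23.380. Taking the left-of-FB solution: U = (39.314, 27.555).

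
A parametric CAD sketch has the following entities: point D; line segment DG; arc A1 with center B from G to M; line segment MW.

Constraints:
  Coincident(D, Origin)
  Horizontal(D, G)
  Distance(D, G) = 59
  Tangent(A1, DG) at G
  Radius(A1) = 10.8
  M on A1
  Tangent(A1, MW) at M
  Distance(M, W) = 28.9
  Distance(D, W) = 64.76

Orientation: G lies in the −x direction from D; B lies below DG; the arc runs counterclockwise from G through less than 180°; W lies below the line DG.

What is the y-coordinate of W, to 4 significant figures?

-40.47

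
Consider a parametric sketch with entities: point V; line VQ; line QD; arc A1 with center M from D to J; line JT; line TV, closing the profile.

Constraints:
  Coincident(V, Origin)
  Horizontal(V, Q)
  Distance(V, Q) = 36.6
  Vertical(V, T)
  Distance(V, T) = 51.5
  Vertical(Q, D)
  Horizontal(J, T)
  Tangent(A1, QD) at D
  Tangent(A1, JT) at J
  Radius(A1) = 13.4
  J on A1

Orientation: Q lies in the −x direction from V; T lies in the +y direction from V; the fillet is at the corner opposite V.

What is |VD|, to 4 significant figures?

52.83

V is at the origin; VQ is horizontal with |VQ| = 36.6 and Q on the −x side, so Q = (-36.60, 0.000). VT is vertical with |VT| = 51.5 and T on the +y side, so T = (0.000, 51.50). The virtual corner opposite V is at (-36.60, 51.50). A1 meets QD tangentially, so MD is at right angles to QD and the tangent condition forces MJ to be normal to JT, with radius 13.4, so the center M sits 13.4 in from both sides at M = (-23.20, 38.10). That places the tangent points at D = (-36.60, 38.10) on QD and J = (-23.20, 51.50) on JT. Then |VD| = |D − V| = 52.83.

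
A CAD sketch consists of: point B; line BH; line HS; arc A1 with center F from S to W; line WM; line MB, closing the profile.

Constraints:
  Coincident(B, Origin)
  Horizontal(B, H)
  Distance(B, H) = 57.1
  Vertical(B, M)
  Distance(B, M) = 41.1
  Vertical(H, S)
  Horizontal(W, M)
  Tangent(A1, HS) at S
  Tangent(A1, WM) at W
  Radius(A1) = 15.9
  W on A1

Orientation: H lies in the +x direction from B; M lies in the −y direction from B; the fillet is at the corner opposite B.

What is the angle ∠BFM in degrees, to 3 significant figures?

52.6°

B is at the origin; B and H share the same y with |BH| = 57.1 and H on the +x side, so H = (57.1, 0.00). B and M share the same x with |BM| = 41.1 and M on the −y side, so M = (0.00, -41.1). The virtual corner opposite B is at (57.1, -41.1). Since A1 is tangent to HS there, FS ⟂ HS and A1 meets WM tangentially, so FW is at right angles to WM, with radius 15.9, so the center F sits 15.9 in from both sides at F = (41.2, -25.2). Then cos ∠BFM = FB·FM / (|FB||FM|), giving 52.6°.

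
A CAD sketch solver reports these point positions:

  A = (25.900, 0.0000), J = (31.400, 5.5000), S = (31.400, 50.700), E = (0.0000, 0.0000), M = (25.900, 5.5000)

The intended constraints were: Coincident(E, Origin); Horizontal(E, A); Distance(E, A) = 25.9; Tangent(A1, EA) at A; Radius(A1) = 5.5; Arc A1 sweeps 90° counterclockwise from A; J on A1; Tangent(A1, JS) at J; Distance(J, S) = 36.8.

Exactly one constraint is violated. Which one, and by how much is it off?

Distance(J, S) = 36.8 — off by 8.40.

E = (0.00, 0.00) ✓; E.y = 0.00, A.y = 0.00 ✓; |EA| = 25.90 ✓; ∠(MA, AE) = 90.00° ✓; |MA| = 5.500 ✓; bearing(M→J) − bearing(M→A) = 90.00° ✓; |MJ| = 5.500 ✓; ∠(MJ, JS) = 90.00° ✓; |JS| = 45.20 ✗.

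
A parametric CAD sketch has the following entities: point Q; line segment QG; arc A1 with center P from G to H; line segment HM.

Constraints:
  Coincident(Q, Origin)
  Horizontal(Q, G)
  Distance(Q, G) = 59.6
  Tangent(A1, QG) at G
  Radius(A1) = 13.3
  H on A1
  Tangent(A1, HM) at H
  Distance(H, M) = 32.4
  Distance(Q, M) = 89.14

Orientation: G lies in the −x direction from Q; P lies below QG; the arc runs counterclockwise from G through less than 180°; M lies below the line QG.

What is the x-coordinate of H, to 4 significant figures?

-72.72

Q is at the origin; QG is horizontal with |QG| = 59.6 and G on the −x side, so G = (-59.60, 0.000). The tangent condition forces PG to be normal to QG, so P = G + (0, -13.3) = (-59.60, -13.30). Since PH ⟂ HM (tangency), |PM| = √(13.3² + 32.4²) = 35.02 regardless of where H sits on A1. So M lies on both circle(Q, 89.14) and circle(P, 35.02); the below-QG intersection is M = (-78.04, -43.08). H is the foot of the tangent from M: H = (-72.72, -11.12).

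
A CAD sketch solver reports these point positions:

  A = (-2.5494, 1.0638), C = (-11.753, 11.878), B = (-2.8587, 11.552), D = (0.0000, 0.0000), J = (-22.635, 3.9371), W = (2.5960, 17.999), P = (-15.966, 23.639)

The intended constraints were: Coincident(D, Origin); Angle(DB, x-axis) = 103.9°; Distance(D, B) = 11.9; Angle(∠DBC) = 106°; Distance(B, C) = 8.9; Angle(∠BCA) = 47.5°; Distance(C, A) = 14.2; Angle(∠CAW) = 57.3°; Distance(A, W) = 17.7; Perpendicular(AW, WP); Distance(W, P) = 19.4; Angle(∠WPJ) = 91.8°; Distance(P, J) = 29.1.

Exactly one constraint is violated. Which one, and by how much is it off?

Distance(P, J) = 29.1 — off by 8.30.

D = (0.00, 0.00) ✓; DB at 103.9° ✓; |DB| = 11.90 ✓; ∠DBC = 106.0° ✓; |BC| = 8.900 ✓; ∠BCA = 47.50° ✓; |CA| = 14.20 ✓; ∠CAW = 57.30° ✓; |AW| = 17.70 ✓; ∠(AW, WP) = 90.00° ✓; |WP| = 19.40 ✓; ∠WPJ = 91.80° ✓; |PJ| = 20.80 ✗.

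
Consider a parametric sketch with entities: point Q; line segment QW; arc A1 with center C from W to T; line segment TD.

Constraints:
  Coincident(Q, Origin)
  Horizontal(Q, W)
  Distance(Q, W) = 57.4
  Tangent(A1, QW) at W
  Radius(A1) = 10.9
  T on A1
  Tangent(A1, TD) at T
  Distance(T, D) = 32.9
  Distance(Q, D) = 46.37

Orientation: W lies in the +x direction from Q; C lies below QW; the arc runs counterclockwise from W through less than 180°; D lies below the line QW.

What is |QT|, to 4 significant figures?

48.26

Checks: |QW| = 57.40 ✓; ∠(CW, WQ) = 90.00° ✓; |CT| = 10.90 ✓; ∠(CT, TD) = 90.00° ✓; |TD| = 32.90 ✓; |QD| = 46.37 ✓.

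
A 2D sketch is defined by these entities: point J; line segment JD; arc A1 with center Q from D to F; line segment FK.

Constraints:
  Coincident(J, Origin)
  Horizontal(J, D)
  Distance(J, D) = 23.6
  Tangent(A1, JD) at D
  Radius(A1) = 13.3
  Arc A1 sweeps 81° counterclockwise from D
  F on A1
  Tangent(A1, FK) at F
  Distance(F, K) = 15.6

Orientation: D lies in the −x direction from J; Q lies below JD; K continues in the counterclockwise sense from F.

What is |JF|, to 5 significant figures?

38.411

The tangent condition forces QD to be normal to JD, so Q = D + (0, -13.3) = (-23.600, -13.300). On A1, D sits at bearing 90° from Q; an 81° counterclockwise sweep puts F at bearing 171°, so F = Q + 13.3·(cos 171°, sin 171°) = (-36.736, -11.219). Then |JF| = |F − J| = 38.411.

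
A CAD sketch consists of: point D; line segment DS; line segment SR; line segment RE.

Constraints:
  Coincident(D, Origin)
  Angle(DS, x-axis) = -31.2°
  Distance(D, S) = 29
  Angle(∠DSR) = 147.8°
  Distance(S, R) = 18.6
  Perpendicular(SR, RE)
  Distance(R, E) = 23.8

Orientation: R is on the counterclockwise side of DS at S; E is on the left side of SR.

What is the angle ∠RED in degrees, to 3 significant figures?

79.0°

D is at the origin; DS runs at -31.2° with length 29.0, so S = 29.0·(cos -31.2°, sin -31.2°) = (24.8, -15.0). ∠DSR = 147.8°, so SR runs at -31.2° + (180° − 147.8°) = 1.00° from the x-axis; with |SR| = 18.6, R = S + 18.6·(cos 1.00°, sin 1.00°) = (43.4, -14.7). The perpendicularity gives RE at right angles to SR; with |RE| = 23.8 on the left of SR, E = R + 23.8·(-0.0175, 1.00) = (43.0, 9.10). Then cos ∠RED = ER·ED / (|ER||ED|), giving 79.0°.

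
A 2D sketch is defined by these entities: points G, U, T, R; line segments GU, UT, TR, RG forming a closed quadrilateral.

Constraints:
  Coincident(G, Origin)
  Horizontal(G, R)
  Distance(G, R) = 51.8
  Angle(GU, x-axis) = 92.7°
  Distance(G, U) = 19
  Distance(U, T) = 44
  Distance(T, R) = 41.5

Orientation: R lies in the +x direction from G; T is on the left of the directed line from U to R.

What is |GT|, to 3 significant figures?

54.7

Checks: |UT| = 44.00 ✓; |TR| = 41.50 ✓.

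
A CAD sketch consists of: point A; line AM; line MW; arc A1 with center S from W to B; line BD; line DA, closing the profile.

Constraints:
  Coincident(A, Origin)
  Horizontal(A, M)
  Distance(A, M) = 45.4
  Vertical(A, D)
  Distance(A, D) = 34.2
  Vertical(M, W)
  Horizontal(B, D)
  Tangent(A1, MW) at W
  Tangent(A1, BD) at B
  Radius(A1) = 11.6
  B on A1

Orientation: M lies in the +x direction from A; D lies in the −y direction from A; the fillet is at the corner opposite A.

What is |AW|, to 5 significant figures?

50.714

A is at the origin; AM is horizontal with |AM| = 45.4 and M on the +x side, so M = (45.400, 0.0000). AD is vertical with |AD| = 34.2 and D on the −y side, so D = (0.0000, -34.200). The virtual corner opposite A is at (45.400, -34.200). Since A1 is tangent to MW there, SW ⟂ MW and the tangent condition forces SB to be normal to BD, with radius 11.6, so the center S sits 11.6 in from both sides at S = (33.800, -22.600). That places the tangent points at W = (45.400, -22.600) on MW and B = (33.800, -34.200) on BD. Then |AW| = |W − A| = 50.714.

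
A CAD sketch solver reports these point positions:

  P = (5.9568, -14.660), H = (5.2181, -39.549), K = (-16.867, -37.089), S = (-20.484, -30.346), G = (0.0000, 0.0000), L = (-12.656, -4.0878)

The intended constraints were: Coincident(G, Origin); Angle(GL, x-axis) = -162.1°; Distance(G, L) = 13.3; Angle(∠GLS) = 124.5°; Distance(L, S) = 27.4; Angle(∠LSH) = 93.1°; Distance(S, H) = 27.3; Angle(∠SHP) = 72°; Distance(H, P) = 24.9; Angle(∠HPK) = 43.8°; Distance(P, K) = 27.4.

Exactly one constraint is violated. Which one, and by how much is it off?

Distance(P, K) = 27.4 — off by 4.60.

G = (0.00, 0.00) ✓; GL at -162.1° ✓; |GL| = 13.30 ✓; ∠GLS = 124.5° ✓; |LS| = 27.40 ✓; ∠LSH = 93.10° ✓; |SH| = 27.30 ✓; ∠SHP = 72.00° ✓; |HP| = 24.90 ✓; ∠HPK = 43.80° ✓; |PK| = 32.00 ✗.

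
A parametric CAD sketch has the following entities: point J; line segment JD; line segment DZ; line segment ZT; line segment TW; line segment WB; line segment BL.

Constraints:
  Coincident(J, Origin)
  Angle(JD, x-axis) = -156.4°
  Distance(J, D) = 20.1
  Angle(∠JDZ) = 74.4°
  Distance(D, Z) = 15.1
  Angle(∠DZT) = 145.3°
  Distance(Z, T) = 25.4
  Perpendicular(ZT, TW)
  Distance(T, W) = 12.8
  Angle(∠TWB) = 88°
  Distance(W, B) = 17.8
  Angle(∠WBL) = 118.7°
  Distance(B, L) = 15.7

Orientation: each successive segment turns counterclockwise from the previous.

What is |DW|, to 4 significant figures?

38.05

J is at the origin; JD runs at -156.4° with length 20.1, so D = (-18.42, -8.047). ∠JDZ = 74.4° gives DZ at -50.80° from the x-axis; with |DZ| = 15.1, Z = (-8.875, -19.75). ∠DZT = 145.3° gives ZT at -16.10° from the x-axis; with |ZT| = 25.4, T = (15.53, -26.79). The perpendicularity gives TW at right angles to ZT, so TW runs at 73.90°; with |TW| = 12.8, W = (19.08, -14.49). Then |DW| = |W − D| = 38.05.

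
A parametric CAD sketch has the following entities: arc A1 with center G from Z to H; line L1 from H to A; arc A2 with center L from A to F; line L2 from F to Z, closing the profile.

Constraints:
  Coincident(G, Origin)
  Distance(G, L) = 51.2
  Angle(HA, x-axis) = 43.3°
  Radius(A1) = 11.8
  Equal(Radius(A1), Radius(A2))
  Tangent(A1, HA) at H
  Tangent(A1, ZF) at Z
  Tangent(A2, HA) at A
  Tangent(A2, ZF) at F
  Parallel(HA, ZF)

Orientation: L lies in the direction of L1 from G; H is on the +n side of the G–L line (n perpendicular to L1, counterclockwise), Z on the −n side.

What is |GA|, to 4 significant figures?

52.54

The slot axis is L1's direction at 43.3°, so u = (cos 43.3°, sin 43.3°) = (0.7278, 0.6858) and n = (−sin 43.3°, cos 43.3°) = (-0.6858, 0.7278). G is at the origin and L lies 51.2 along u from G, so L = 51.2·u = (37.26, 35.11). Tangency of A1 to both parallel lines with radius 11.8 puts H and Z at G ± 11.8·n: H = (-8.093, 8.588), Z = (8.093, -8.588). Equal radii place A and F the same way about L: A = L + 11.8·n = (29.17, 43.70), F = L − 11.8·n = (45.35, 26.53). Then |GA| = |A − G| = 52.54.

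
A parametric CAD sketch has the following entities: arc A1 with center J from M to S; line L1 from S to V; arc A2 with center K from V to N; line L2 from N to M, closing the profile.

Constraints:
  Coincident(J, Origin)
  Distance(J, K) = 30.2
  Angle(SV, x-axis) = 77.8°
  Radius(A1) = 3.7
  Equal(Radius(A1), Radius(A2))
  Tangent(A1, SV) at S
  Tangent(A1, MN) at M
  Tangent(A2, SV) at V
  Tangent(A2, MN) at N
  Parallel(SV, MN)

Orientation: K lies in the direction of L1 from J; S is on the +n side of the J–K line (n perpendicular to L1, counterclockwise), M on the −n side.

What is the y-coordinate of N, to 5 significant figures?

28.736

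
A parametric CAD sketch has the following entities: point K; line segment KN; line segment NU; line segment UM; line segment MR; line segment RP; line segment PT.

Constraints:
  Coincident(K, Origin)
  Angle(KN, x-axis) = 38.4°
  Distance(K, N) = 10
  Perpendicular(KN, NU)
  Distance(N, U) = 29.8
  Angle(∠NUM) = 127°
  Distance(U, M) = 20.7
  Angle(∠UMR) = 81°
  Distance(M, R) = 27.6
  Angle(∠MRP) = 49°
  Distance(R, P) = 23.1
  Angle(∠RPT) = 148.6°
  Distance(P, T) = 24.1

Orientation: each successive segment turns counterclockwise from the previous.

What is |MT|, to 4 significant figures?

26.87

K is at the origin; KN runs at 38.4° with length 10.0, so N = (7.837, 6.211). The perpendicularity gives NU at right angles to KN, so NU runs at 128.4°; with |NU| = 29.8, U = (-10.67, 29.57). ∠NUM = 127.0° gives UM at -178.6° from the x-axis; with |UM| = 20.7, M = (-31.37, 29.06). ∠UMR = 81.0° gives MR at -79.60° from the x-axis; with |MR| = 27.6, R = (-26.38, 1.913). ∠MRP = 49.0° gives RP at 51.40° from the x-axis; with |RP| = 23.1, P = (-11.97, 19.97). ∠RPT = 148.6° gives PT at 82.80° from the x-axis; with |PT| = 24.1, T = (-8.953, 43.88). Then |MT| = |T − M| = 26.87.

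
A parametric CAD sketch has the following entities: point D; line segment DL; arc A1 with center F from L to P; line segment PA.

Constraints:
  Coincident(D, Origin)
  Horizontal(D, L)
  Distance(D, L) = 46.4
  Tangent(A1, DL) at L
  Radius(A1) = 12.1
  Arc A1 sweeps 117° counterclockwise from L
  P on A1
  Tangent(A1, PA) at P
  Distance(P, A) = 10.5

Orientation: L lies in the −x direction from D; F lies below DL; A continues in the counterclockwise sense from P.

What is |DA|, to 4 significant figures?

58.94

D is at the origin; D and L share the same y with |DL| = 46.4 and L on the −x side, so L = (-46.40, 0.000). A1 meets DL tangentially, so FL is at right angles to DL, so F = L + (0, -12.1) = (-46.40, -12.10). On A1, L sits at bearing 90° from F; a 117° counterclockwise sweep puts P at bearing 207°, so P = F + 12.1·(cos 207°, sin 207°) = (-57.18, -17.59). The tangent condition forces FP to be normal to PA, so PA runs along (−sin 207°, cos 207°); with |PA| = 10.5, A = (-52.41, -26.95). Then |DA| = |A − D| = 58.94.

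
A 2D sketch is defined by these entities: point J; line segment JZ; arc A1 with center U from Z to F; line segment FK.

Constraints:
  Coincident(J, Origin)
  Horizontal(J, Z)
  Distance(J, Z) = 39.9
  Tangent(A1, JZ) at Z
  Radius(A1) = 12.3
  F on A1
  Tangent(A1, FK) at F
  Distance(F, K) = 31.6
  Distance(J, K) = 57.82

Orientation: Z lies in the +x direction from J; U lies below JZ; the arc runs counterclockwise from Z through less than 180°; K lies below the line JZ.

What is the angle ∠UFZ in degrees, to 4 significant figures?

38.36°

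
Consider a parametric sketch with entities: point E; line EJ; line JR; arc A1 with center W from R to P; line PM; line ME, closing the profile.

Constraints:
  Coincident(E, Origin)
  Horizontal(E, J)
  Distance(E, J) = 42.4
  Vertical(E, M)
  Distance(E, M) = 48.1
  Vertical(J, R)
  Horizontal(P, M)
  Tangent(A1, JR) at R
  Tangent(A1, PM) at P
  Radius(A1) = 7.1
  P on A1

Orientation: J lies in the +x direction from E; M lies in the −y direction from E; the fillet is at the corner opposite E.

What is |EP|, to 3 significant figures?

59.7

E is at the origin; EJ is horizontal with |EJ| = 42.4 and J on the +x side, so J = (42.4, 0.00). E and M share the same x with |EM| = 48.1 and M on the −y side, so M = (0.00, -48.1). The virtual corner opposite E is at (42.4, -48.1). A1 meets JR tangentially, so WR is at right angles to JR and A1 meets PM tangentially, so WP is at right angles to PM, with radius 7.1, so the center W sits 7.1 in from both sides at W = (35.3, -41.0). That places the tangent points at R = (42.4, -41.0) on JR and P = (35.3, -48.1) on PM. Then |EP| = |P − E| = 59.7.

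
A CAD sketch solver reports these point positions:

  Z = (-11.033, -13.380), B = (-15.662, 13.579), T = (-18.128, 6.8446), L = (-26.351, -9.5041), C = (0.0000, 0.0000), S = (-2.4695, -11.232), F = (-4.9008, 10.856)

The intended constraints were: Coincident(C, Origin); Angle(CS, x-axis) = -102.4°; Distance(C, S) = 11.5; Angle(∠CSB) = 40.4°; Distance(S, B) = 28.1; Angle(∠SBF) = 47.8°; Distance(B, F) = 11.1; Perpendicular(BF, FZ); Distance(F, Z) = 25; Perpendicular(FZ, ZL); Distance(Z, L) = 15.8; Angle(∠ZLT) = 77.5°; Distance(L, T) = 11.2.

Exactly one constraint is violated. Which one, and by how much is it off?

Distance(L, T) = 11.2 — off by 7.10.

C = (0.00, 0.00) ✓; CS at -102.4° ✓; |CS| = 11.50 ✓; ∠CSB = 40.40° ✓; |SB| = 28.10 ✓; ∠SBF = 47.80° ✓; |BF| = 11.10 ✓; ∠(BF, FZ) = 90.00° ✓; |FZ| = 25.00 ✓; ∠(FZ, ZL) = 90.00° ✓; |ZL| = 15.80 ✓; ∠ZLT = 77.50° ✓; |LT| = 18.30 ✗.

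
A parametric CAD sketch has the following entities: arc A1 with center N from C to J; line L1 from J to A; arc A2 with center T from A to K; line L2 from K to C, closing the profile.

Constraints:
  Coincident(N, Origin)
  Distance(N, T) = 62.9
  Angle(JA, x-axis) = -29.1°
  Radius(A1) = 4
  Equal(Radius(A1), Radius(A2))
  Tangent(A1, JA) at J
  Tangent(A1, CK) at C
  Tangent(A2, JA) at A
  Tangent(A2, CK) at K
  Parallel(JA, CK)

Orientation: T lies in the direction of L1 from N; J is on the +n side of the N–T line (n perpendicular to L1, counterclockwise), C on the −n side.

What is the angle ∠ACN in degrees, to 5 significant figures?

82.752°

The slot axis is L1's direction at -29.1°, so u = (cos -29.1°, sin -29.1°) = (0.87377, -0.48634) and n = (−sin -29.1°, cos -29.1°) = (0.48634, 0.87377). N is at the origin and T lies 62.9 along u from N, so T = 62.9·u = (54.960, -30.590). Tangency of A1 to both parallel lines with radius 4.0 puts J and C at N ± 4.0·n: J = (1.9453, 3.4951), C = (-1.9453, -3.4951). Equal radii place A and K the same way about T: A = T + 4.0·n = (56.906, -27.095), K = T − 4.0·n = (53.015, -34.086). Then cos ∠ACN = CA·CN / (|CA||CN|), giving 82.752°.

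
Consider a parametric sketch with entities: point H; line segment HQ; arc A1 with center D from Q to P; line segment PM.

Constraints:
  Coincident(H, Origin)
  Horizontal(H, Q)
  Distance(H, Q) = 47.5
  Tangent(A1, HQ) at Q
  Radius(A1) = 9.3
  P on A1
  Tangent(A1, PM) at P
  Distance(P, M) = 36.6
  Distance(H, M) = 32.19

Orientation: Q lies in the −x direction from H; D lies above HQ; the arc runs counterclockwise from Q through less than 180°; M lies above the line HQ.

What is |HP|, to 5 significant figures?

41.035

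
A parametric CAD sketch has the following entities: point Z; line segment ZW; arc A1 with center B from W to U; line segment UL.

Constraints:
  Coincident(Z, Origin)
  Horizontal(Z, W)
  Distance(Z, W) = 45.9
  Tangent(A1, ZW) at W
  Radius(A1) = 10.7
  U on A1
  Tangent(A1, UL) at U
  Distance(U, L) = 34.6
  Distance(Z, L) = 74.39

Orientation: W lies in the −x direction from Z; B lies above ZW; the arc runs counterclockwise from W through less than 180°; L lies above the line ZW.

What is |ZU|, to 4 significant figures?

41.59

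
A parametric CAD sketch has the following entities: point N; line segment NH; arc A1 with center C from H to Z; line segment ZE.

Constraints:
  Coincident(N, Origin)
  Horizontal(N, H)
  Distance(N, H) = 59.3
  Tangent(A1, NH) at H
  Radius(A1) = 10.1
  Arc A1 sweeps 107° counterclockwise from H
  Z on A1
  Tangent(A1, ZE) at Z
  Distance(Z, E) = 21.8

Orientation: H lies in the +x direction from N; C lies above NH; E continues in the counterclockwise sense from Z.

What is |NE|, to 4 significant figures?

71.18

N is at the origin; N and H share the same y with |NH| = 59.3 and H on the +x side, so H = (59.30, 0.000). The tangent condition forces CH to be normal to NH, so C = H + (0, 10.1) = (59.30, 10.10). On A1, H sits at bearing -90° from C; a 107° counterclockwise sweep puts Z at bearing 17°, so Z = C + 10.1·(cos 17°, sin 17°) = (68.96, 13.05). Since A1 is tangent to ZE there, CZ ⟂ ZE, so ZE runs along (−sin 17°, cos 17°); with |ZE| = 21.8, E = (62.58, 33.90). Then |NE| = |E − N| = 71.18.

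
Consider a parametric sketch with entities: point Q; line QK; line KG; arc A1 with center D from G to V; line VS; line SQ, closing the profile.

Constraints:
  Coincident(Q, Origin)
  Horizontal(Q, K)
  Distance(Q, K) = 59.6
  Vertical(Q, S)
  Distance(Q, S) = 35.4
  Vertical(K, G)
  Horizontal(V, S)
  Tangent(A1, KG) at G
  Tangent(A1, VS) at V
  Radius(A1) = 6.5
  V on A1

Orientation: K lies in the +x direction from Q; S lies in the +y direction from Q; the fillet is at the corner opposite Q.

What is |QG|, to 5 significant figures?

66.237

Q is at the origin; Q and K share the same y with |QK| = 59.6 and K on the +x side, so K = (59.600, 0.0000). Q and S share the same x with |QS| = 35.4 and S on the +y side, so S = (0.0000, 35.400). The virtual corner opposite Q is at (59.600, 35.400). Since A1 is tangent to KG there, DG ⟂ KG and A1 meets VS tangentially, so DV is at right angles to VS, with radius 6.5, so the center D sits 6.5 in from both sides at D = (53.100, 28.900). That places the tangent points at G = (59.600, 28.900) on KG and V = (53.100, 35.400) on VS. Then |QG| = |G − Q| = 66.237.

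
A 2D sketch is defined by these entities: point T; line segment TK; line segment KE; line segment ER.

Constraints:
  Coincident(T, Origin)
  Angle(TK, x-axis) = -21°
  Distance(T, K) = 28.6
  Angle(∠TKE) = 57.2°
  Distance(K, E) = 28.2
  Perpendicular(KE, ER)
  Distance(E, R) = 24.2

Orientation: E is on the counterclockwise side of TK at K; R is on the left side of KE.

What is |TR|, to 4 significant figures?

12.71

∠TKE = 57.2°, so KE runs at -21.0° + (180° − 57.2°) = 101.8° from the x-axis; with |KE| = 28.2, E = K + 28.2·(cos 101.8°, sin 101.8°) = (20.93, 17.35). The perpendicularity gives ER at right angles to KE; with |ER| = 24.2 on the left of KE, R = E + 24.2·(-0.9789, -0.2045) = (-2.755, 12.41). Then |TR| = |R − T| = 12.71.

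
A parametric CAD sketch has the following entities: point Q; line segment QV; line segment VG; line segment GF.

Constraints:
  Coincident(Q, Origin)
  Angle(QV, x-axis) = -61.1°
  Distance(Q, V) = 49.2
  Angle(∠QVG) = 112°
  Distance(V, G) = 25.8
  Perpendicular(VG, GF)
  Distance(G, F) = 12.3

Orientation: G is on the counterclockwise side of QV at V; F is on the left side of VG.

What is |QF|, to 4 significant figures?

55.38

Q is at the origin; QV runs at -61.1° with length 49.2, so V = 49.2·(cos -61.1°, sin -61.1°) = (23.78, -43.07). ∠QVG = 112.0°, so VG runs at -61.1° + (180° − 112.0°) = 6.900° from the x-axis; with |VG| = 25.8, G = V + 25.8·(cos 6.900°, sin 6.900°) = (49.39, -39.97). The perpendicularity gives GF at right angles to VG; with |GF| = 12.3 on the left of VG, F = G + 12.3·(-0.1201, 0.9928) = (47.91, -27.76). Then |QF| = |F − Q| = 55.38.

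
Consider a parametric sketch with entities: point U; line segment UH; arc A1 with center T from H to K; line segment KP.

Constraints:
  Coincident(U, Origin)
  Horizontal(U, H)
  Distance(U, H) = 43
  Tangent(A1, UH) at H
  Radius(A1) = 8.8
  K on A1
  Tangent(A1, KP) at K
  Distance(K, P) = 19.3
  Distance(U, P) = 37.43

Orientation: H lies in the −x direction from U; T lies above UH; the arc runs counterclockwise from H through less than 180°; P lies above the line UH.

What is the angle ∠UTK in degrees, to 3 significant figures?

7.08°

Checks: |TK| = 8.800 ✓; ∠(TK, KP) = 90.00° ✓; |KP| = 19.30 ✓; |UP| = 37.43 ✓.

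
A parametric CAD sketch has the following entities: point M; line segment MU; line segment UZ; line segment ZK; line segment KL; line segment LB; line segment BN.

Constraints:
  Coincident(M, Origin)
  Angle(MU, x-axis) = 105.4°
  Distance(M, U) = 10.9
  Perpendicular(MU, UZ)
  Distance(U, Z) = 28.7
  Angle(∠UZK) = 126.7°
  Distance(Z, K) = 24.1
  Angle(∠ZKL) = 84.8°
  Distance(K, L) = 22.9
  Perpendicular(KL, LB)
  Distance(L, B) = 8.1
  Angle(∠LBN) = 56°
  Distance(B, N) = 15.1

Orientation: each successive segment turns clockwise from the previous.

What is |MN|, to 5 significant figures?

37.221

M is at the origin; MU runs at 105.4° with length 10.9, so U = (-2.8946, 10.509). The perpendicularity gives UZ at right angles to MU, so UZ runs at 15.400°; with |UZ| = 28.7, Z = (24.775, 18.130). ∠UZK = 126.7° gives ZK at -37.900° from the x-axis; with |ZK| = 24.1, K = (43.792, 3.3258). ∠ZKL = 84.8° gives KL at -133.10° from the x-axis; with |KL| = 22.9, L = (28.145, -13.395). The perpendicularity gives LB at right angles to KL, so LB runs at 136.90°; with |LB| = 8.1, B = (22.231, -7.8604). ∠LBN = 56.0° gives BN at 12.900° from the x-axis; with |BN| = 15.1, N = (36.950, -4.4893). Then |MN| = |N − M| = 37.221.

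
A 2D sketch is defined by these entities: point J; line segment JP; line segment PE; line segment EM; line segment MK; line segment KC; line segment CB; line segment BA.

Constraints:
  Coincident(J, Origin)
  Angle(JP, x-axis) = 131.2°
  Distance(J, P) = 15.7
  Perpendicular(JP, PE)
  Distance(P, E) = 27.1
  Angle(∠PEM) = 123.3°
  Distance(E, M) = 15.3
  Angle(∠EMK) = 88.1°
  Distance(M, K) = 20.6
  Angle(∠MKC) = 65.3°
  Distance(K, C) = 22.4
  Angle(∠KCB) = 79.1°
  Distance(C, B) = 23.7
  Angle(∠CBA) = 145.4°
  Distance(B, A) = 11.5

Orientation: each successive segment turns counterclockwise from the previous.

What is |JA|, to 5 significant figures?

48.215

∠KCB = 79.1° gives CB at -134.60° from the x-axis; with |CB| = 23.7, B = (-37.658, -16.101). ∠CBA = 145.4° gives BA at -100.00° from the x-axis; with |BA| = 11.5, A = (-39.655, -27.426). Then |JA| = |A − J| = 48.215.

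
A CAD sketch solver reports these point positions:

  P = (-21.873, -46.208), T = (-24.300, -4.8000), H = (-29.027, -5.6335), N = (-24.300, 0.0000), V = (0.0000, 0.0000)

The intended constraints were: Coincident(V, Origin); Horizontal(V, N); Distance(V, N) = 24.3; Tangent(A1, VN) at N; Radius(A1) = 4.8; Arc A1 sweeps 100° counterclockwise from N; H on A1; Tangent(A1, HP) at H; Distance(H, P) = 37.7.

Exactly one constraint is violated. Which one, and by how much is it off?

Distance(H, P) = 37.7 — off by 3.50.

V = (0.00, 0.00) ✓; V.y = 0.00, N.y = 0.00 ✓; |VN| = 24.30 ✓; ∠(TN, NV) = 90.00° ✓; |TN| = 4.800 ✓; bearing(T→H) − bearing(T→N) = 100.0° ✓; |TH| = 4.800 ✓; ∠(TH, HP) = 90.00° ✓; |HP| = 41.20 ✗.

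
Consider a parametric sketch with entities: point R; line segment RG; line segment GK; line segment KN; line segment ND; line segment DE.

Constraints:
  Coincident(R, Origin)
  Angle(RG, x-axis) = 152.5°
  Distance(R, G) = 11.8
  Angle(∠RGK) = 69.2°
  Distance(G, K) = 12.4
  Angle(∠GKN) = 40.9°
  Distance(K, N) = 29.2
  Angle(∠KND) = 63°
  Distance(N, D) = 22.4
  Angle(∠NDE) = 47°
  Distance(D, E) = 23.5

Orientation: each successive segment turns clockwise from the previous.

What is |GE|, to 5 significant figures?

10.370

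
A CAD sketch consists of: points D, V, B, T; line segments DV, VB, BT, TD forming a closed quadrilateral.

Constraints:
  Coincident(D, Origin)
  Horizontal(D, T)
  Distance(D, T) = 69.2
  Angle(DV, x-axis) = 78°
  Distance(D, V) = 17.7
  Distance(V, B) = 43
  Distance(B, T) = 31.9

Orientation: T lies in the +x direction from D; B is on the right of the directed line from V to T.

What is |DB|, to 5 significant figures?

39.202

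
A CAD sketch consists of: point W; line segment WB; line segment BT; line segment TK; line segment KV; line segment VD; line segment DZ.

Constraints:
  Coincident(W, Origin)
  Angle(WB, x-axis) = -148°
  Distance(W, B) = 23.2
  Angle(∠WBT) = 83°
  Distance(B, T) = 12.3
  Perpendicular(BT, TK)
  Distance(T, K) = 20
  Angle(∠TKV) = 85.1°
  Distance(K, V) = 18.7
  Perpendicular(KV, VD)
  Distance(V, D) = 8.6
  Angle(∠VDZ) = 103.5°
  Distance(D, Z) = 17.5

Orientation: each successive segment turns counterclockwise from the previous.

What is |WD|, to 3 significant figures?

15.7

W is at the origin; WB runs at -148.0° with length 23.2, so B = (-19.7, -12.3). ∠WBT = 83.0° gives BT at -51.0° from the x-axis; with |BT| = 12.3, T = (-11.9, -21.9). BT is perpendicular to TK, so TK runs at 39.0°; with |TK| = 20.0, K = (3.61, -9.27). ∠TKV = 85.1° gives KV at 134° from the x-axis; with |KV| = 18.7, V = (-9.36, 4.21). The perpendicularity gives VD at right angles to KV, so VD runs at -136°; with |VD| = 8.6, D = (-15.6, -1.76). Then |WD| = |D − W| = 15.7.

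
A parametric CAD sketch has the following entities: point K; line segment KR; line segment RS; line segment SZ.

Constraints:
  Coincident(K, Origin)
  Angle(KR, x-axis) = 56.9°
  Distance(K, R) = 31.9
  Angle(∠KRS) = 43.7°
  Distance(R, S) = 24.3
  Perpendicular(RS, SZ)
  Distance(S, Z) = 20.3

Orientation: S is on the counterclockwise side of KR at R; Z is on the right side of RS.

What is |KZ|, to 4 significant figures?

42.36

∠KRS = 43.7°, so RS runs at 56.9° + (180° − 43.7°) = 193.2° from the x-axis; with |RS| = 24.3, S = R + 24.3·(cos 193.2°, sin 193.2°) = (-6.237, 21.17). RS ⟂ SZ; with |SZ| = 20.3 on the right of RS, Z = S + 20.3·(-0.2284, 0.9736) = (-10.87, 40.94). Then |KZ| = |Z − K| = 42.36.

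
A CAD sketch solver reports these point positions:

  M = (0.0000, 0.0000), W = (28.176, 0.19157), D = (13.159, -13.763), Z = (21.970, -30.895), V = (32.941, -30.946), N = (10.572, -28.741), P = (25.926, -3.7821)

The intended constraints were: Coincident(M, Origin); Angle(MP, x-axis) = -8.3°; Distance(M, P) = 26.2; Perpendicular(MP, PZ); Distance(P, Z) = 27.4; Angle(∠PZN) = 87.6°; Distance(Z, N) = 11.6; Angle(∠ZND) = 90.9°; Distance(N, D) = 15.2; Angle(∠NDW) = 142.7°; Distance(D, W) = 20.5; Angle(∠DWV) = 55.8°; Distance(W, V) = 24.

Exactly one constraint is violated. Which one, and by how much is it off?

Distance(W, V) = 24 — off by 7.50.

M = (0.00, 0.00) ✓; MP at -8.300° ✓; |MP| = 26.20 ✓; ∠(MP, PZ) = 90.00° ✓; |PZ| = 27.40 ✓; ∠PZN = 87.60° ✓; |ZN| = 11.60 ✓; ∠ZND = 90.90° ✓; |ND| = 15.20 ✓; ∠NDW = 142.7° ✓; |DW| = 20.50 ✓; ∠DWV = 55.80° ✓; |WV| = 31.50 ✗.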